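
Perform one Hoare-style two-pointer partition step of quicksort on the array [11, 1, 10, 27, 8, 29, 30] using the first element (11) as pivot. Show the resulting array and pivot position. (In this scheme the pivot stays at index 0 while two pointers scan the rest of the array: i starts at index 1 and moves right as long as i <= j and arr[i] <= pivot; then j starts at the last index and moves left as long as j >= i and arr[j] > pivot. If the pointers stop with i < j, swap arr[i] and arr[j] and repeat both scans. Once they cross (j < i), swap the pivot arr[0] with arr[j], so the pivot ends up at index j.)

Hoare-style two-pointer partition with pivot = 11:

Initial array: [11, 1, 10, 27, 8, 29, 30]

Pointers start at i = 1, j = 6.
i stops at index 3 (arr[3]=27 > 11), j stops at index 4 (arr[4]=8 <= 11): swap arr[3] and arr[4], array becomes [11, 1, 10, 8, 27, 29, 30]
i ends at 4, j ends at 3: the pointers have crossed (j < i), so scanning stops.

Swap pivot arr[0] with arr[3] to place pivot at position 3: [8, 1, 10, 11, 27, 29, 30]
Pivot position: 3

After partitioning with pivot 11, the array becomes [8, 1, 10, 11, 27, 29, 30]. The pivot is placed at index 3. All elements to the left of the pivot are <= 11, and all elements to the right are > 11.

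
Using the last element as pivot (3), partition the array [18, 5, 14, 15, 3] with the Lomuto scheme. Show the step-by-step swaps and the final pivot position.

Lomuto partition with pivot = 3:

Initial array: [18, 5, 14, 15, 3]

arr[0]=18 > 3: no swap
arr[1]=5 > 3: no swap
arr[2]=14 > 3: no swap
arr[3]=15 > 3: no swap

Place pivot at position 0: [3, 5, 14, 15, 18]
Pivot position: 0

After partitioning with pivot 3, the array becomes [3, 5, 14, 15, 18]. The pivot is placed at index 0. All elements to the left of the pivot are <= 3, and all elements to the right are > 3.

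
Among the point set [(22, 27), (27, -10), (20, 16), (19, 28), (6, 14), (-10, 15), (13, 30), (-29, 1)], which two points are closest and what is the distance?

Computing all pairwise distances among 8 points:

d((22, 27), (27, -10)) = 37.3363
d((22, 27), (20, 16)) = 11.1803
d((22, 27), (19, 28)) = 3.1623 <-- minimum
d((22, 27), (6, 14)) = 20.6155
d((22, 27), (-10, 15)) = 34.176
d((22, 27), (13, 30)) = 9.4868
d((22, 27), (-29, 1)) = 57.2451
d((27, -10), (20, 16)) = 26.9258
d((27, -10), (19, 28)) = 38.833
d((27, -10), (6, 14)) = 31.8904
d((27, -10), (-10, 15)) = 44.6542
d((27, -10), (13, 30)) = 42.3792
d((27, -10), (-29, 1)) = 57.0701
d((20, 16), (19, 28)) = 12.0416
d((20, 16), (6, 14)) = 14.1421
d((20, 16), (-10, 15)) = 30.0167
d((20, 16), (13, 30)) = 15.6525
d((20, 16), (-29, 1)) = 51.2445
d((19, 28), (6, 14)) = 19.105
d((19, 28), (-10, 15)) = 31.7805
d((19, 28), (13, 30)) = 6.3246
d((19, 28), (-29, 1)) = 55.0727
d((6, 14), (-10, 15)) = 16.0312
d((6, 14), (13, 30)) = 17.4642
d((6, 14), (-29, 1)) = 37.3363
d((-10, 15), (13, 30)) = 27.4591
d((-10, 15), (-29, 1)) = 23.6008
d((13, 30), (-29, 1)) = 51.0392

Closest pair: (22, 27) and (19, 28) with distance 3.1623

The closest pair is (22, 27) and (19, 28) with Euclidean distance 3.1623. For 8 points, brute-force pairwise comparison is shown above. For large n, the divide-and-conquer algorithm (sort by x, recurse on halves, check the dividing strip) achieves O(n log n).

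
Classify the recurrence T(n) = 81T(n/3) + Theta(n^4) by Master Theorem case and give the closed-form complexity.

Master Theorem for T(n) = 81T(n/3) + O(n^4):

a = 81, b = 3, c = 4
log_b(a) = log_3(81) = 4.0000

Case 2: c = 4 = log_3(81) = 4.0000
T(n) = O(n^4 log n) = O(n^4 log n)

For T(n) = 81T(n/3) + O(n^4): log_3(81) = 4.0000. This is Case 2 of the Master Theorem (c = log_b(a), equal work at all levels), giving O(n^4 log n).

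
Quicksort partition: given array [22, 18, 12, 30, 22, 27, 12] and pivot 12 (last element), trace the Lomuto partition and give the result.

Lomuto partition with pivot = 12:

Initial array: [22, 18, 12, 30, 22, 27, 12]

arr[0]=22 > 12: no swap
arr[1]=18 > 12: no swap
arr[2]=12 <= 12: swap with position 0, array becomes [12, 18, 22, 30, 22, 27, 12]
arr[3]=30 > 12: no swap
arr[4]=22 > 12: no swap
arr[5]=27 > 12: no swap

Place pivot at position 1: [12, 12, 22, 30, 22, 27, 18]
Pivot position: 1

After partitioning with pivot 12, the array becomes [12, 12, 22, 30, 22, 27, 18]. The pivot is placed at index 1. All elements to the left of the pivot are <= 12, and all elements to the right are > 12.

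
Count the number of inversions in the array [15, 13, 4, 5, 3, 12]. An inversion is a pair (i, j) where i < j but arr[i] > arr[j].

Finding inversions in [15, 13, 4, 5, 3, 12]:

(0, 1): arr[0]=15 > arr[1]=13
(0, 2): arr[0]=15 > arr[2]=4
(0, 3): arr[0]=15 > arr[3]=5
(0, 4): arr[0]=15 > arr[4]=3
(0, 5): arr[0]=15 > arr[5]=12
(1, 2): arr[1]=13 > arr[2]=4
(1, 3): arr[1]=13 > arr[3]=5
(1, 4): arr[1]=13 > arr[4]=3
(1, 5): arr[1]=13 > arr[5]=12
(2, 4): arr[2]=4 > arr[4]=3
(3, 4): arr[3]=5 > arr[4]=3

Total inversions: 11

The array has 11 inversion(s): (0,1), (0,2), (0,3), (0,4), (0,5), (1,2), (1,3), (1,4), (1,5), (2,4), (3,4). Each pair (i,j) satisfies i < j and arr[i] > arr[j].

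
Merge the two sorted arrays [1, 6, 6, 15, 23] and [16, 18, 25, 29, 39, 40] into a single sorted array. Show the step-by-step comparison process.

Merging process:

Compare 1 vs 16: take 1 from left. Merged: [1]
Compare 6 vs 16: take 6 from left. Merged: [1, 6]
Compare 6 vs 16: take 6 from left. Merged: [1, 6, 6]
Compare 15 vs 16: take 15 from left. Merged: [1, 6, 6, 15]
Compare 23 vs 16: take 16 from right. Merged: [1, 6, 6, 15, 16]
Compare 23 vs 18: take 18 from right. Merged: [1, 6, 6, 15, 16, 18]
Compare 23 vs 25: take 23 from left. Merged: [1, 6, 6, 15, 16, 18, 23]
Append remaining from right: [25, 29, 39, 40]. Merged: [1, 6, 6, 15, 16, 18, 23, 25, 29, 39, 40]

Final merged array: [1, 6, 6, 15, 16, 18, 23, 25, 29, 39, 40]
Total comparisons: 7

The merged array is [1, 6, 6, 15, 16, 18, 23, 25, 29, 39, 40], requiring 7 comparisons. The merge step runs in O(n) time where n is the total number of elements.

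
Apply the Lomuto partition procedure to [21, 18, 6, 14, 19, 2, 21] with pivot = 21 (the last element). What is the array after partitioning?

Lomuto partition with pivot = 21:

Initial array: [21, 18, 6, 14, 19, 2, 21]

arr[0]=21 <= 21: swap with position 0, array becomes [21, 18, 6, 14, 19, 2, 21]
arr[1]=18 <= 21: swap with position 1, array becomes [21, 18, 6, 14, 19, 2, 21]
arr[2]=6 <= 21: swap with position 2, array becomes [21, 18, 6, 14, 19, 2, 21]
arr[3]=14 <= 21: swap with position 3, array becomes [21, 18, 6, 14, 19, 2, 21]
arr[4]=19 <= 21: swap with position 4, array becomes [21, 18, 6, 14, 19, 2, 21]
arr[5]=2 <= 21: swap with position 5, array becomes [21, 18, 6, 14, 19, 2, 21]

Place pivot at position 6: [21, 18, 6, 14, 19, 2, 21]
Pivot position: 6

After partitioning with pivot 21, the array becomes [21, 18, 6, 14, 19, 2, 21]. The pivot is placed at index 6. All elements to the left of the pivot are <= 21, and all elements to the right are > 21.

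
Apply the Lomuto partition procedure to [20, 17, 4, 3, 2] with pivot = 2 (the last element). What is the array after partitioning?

Lomuto partition with pivot = 2:

Initial array: [20, 17, 4, 3, 2]

arr[0]=20 > 2: no swap
arr[1]=17 > 2: no swap
arr[2]=4 > 2: no swap
arr[3]=3 > 2: no swap

Place pivot at position 0: [2, 17, 4, 3, 20]
Pivot position: 0

After partitioning with pivot 2, the array becomes [2, 17, 4, 3, 20]. The pivot is placed at index 0. All elements to the left of the pivot are <= 2, and all elements to the right are > 2.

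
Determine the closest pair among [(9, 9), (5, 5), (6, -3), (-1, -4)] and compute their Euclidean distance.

Computing all pairwise distances among 4 points:

d((9, 9), (5, 5)) = 5.6569 <-- minimum
d((9, 9), (6, -3)) = 12.3693
d((9, 9), (-1, -4)) = 16.4012
d((5, 5), (6, -3)) = 8.0623
d((5, 5), (-1, -4)) = 10.8167
d((6, -3), (-1, -4)) = 7.0711

Closest pair: (9, 9) and (5, 5) with distance 5.6569

The closest pair is (9, 9) and (5, 5) with Euclidean distance 5.6569. For 4 points, brute-force pairwise comparison is shown above. For large n, the divide-and-conquer algorithm (sort by x, recurse on halves, check the dividing strip) achieves O(n log n).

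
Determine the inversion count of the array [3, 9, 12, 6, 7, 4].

Finding inversions in [3, 9, 12, 6, 7, 4]:

(1, 3): arr[1]=9 > arr[3]=6
(1, 4): arr[1]=9 > arr[4]=7
(1, 5): arr[1]=9 > arr[5]=4
(2, 3): arr[2]=12 > arr[3]=6
(2, 4): arr[2]=12 > arr[4]=7
(2, 5): arr[2]=12 > arr[5]=4
(3, 5): arr[3]=6 > arr[5]=4
(4, 5): arr[4]=7 > arr[5]=4

Total inversions: 8

The array has 8 inversion(s): (1,3), (1,4), (1,5), (2,3), (2,4), (2,5), (3,5), (4,5). Each pair (i,j) satisfies i < j and arr[i] > arr[j].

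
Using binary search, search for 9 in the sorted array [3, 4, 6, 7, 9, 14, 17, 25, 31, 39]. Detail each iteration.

Binary search for 9 in [3, 4, 6, 7, 9, 14, 17, 25, 31, 39]:

lo=0, hi=9, mid=4, arr[mid]=9 -> Found target at index 4!

Binary search finds 9 at index 4 after 1 comparisons. The search repeatedly halves the search space by comparing with the middle element.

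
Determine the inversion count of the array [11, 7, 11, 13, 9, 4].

Finding inversions in [11, 7, 11, 13, 9, 4]:

(0, 1): arr[0]=11 > arr[1]=7
(0, 4): arr[0]=11 > arr[4]=9
(0, 5): arr[0]=11 > arr[5]=4
(1, 5): arr[1]=7 > arr[5]=4
(2, 4): arr[2]=11 > arr[4]=9
(2, 5): arr[2]=11 > arr[5]=4
(3, 4): arr[3]=13 > arr[4]=9
(3, 5): arr[3]=13 > arr[5]=4
(4, 5): arr[4]=9 > arr[5]=4

Total inversions: 9

The array has 9 inversion(s): (0,1), (0,4), (0,5), (1,5), (2,4), (2,5), (3,4), (3,5), (4,5). Each pair (i,j) satisfies i < j and arr[i] > arr[j].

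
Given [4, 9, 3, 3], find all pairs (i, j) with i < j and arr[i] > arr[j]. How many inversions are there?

Finding inversions in [4, 9, 3, 3]:

(0, 2): arr[0]=4 > arr[2]=3
(0, 3): arr[0]=4 > arr[3]=3
(1, 2): arr[1]=9 > arr[2]=3
(1, 3): arr[1]=9 > arr[3]=3

Total inversions: 4

The array has 4 inversion(s): (0,2), (0,3), (1,2), (1,3). Each pair (i,j) satisfies i < j and arr[i] > arr[j].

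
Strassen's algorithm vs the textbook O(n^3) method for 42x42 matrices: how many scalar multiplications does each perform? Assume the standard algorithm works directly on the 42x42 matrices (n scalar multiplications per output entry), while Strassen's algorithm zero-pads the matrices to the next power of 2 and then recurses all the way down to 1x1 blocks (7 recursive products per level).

Matrix multiplication for 42x42 matrices:

Strassen's algorithm requires power-of-2 dimensions. Pad 42x42 to 64x64 (next power of 2).

Standard algorithm: 42^3 = 74088 multiplications
Strassen's algorithm: 7^(log2(64)) = 7^6 = 117649 multiplications
Difference: 74088 - 117649 = -43561 (Strassen uses MORE here due to padding overhead — for small or just-over-power-of-2 n, padding can outweigh the per-level savings)

Standard: 74088 multiplications (42^3). Strassen: 117649 multiplications (7^6, after padding to 64x64). Strassen reduces 8 recursive multiplications to 7 at each level.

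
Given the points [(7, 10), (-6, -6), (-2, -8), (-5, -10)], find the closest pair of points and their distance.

Computing all pairwise distances among 4 points:

d((7, 10), (-6, -6)) = 20.6155
d((7, 10), (-2, -8)) = 20.1246
d((7, 10), (-5, -10)) = 23.3238
d((-6, -6), (-2, -8)) = 4.4721
d((-6, -6), (-5, -10)) = 4.1231
d((-2, -8), (-5, -10)) = 3.6056 <-- minimum

Closest pair: (-2, -8) and (-5, -10) with distance 3.6056

The closest pair is (-2, -8) and (-5, -10) with Euclidean distance 3.6056. For 4 points, brute-force pairwise comparison is shown above. For large n, the divide-and-conquer algorithm (sort by x, recurse on halves, check the dividing strip) achieves O(n log n).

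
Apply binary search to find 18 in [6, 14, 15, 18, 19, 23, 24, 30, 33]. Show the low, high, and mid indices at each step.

Binary search for 18 in [6, 14, 15, 18, 19, 23, 24, 30, 33]:

lo=0, hi=8, mid=4, arr[mid]=19 -> 19 > 18, search left half
lo=0, hi=3, mid=1, arr[mid]=14 -> 14 < 18, search right half
lo=2, hi=3, mid=2, arr[mid]=15 -> 15 < 18, search right half
lo=3, hi=3, mid=3, arr[mid]=18 -> Found target at index 3!

Binary search finds 18 at index 3 after 4 comparisons. The search repeatedly halves the search space by comparing with the middle element.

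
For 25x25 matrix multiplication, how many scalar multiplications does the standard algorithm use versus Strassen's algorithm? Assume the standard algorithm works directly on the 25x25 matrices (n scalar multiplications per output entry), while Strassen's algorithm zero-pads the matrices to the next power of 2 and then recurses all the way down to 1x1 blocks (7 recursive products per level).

Matrix multiplication for 25x25 matrices:

Strassen's algorithm requires power-of-2 dimensions. Pad 25x25 to 32x32 (next power of 2).

Standard algorithm: 25^3 = 15625 multiplications
Strassen's algorithm: 7^(log2(32)) = 7^5 = 16807 multiplications
Difference: 15625 - 16807 = -1182 (Strassen uses MORE here due to padding overhead — for small or just-over-power-of-2 n, padding can outweigh the per-level savings)

Standard: 15625 multiplications (25^3). Strassen: 16807 multiplications (7^5, after padding to 32x32). Strassen reduces 8 recursive multiplications to 7 at each level.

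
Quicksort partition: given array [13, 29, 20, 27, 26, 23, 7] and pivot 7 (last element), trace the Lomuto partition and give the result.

Lomuto partition with pivot = 7:

Initial array: [13, 29, 20, 27, 26, 23, 7]

arr[0]=13 > 7: no swap
arr[1]=29 > 7: no swap
arr[2]=20 > 7: no swap
arr[3]=27 > 7: no swap
arr[4]=26 > 7: no swap
arr[5]=23 > 7: no swap

Place pivot at position 0: [7, 29, 20, 27, 26, 23, 13]
Pivot position: 0

After partitioning with pivot 7, the array becomes [7, 29, 20, 27, 26, 23, 13]. The pivot is placed at index 0. All elements to the left of the pivot are <= 7, and all elements to the right are > 7.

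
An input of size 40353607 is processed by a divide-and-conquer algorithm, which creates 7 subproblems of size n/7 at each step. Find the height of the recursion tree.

For divide and conquer with division factor 7:

Problem sizes at each level:
Level 0: 40353607
Level 1: 5764801
Level 2: 823543
Level 3: 117649
Level 4: 16807
Level 5: 2401
Level 6: 343
Level 7: 49
Level 8: 7
Level 9: 1

The root is level 0 and the size-1 base case is level 9 (the tree spans levels 0 through 9, i.e. 10 levels counting the root), so the depth is the number of divisions: log_7(40353607) = 9

The recursion tree depth is log_7(40353607) = 9. At each level, the problem size is divided by 7, so it takes 9 divisions to reduce to a base case of size 1. The algorithm makes 7 recursive calls at each level.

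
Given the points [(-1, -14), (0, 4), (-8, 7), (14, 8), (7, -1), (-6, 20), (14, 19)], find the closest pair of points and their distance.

Computing all pairwise distances among 7 points:

d((-1, -14), (0, 4)) = 18.0278
d((-1, -14), (-8, 7)) = 22.1359
d((-1, -14), (14, 8)) = 26.6271
d((-1, -14), (7, -1)) = 15.2643
d((-1, -14), (-6, 20)) = 34.3657
d((-1, -14), (14, 19)) = 36.2491
d((0, 4), (-8, 7)) = 8.544 <-- minimum
d((0, 4), (14, 8)) = 14.5602
d((0, 4), (7, -1)) = 8.6023
d((0, 4), (-6, 20)) = 17.088
d((0, 4), (14, 19)) = 20.5183
d((-8, 7), (14, 8)) = 22.0227
d((-8, 7), (7, -1)) = 17.0
d((-8, 7), (-6, 20)) = 13.1529
d((-8, 7), (14, 19)) = 25.0599
d((14, 8), (7, -1)) = 11.4018
d((14, 8), (-6, 20)) = 23.3238
d((14, 8), (14, 19)) = 11.0
d((7, -1), (-6, 20)) = 24.6982
d((7, -1), (14, 19)) = 21.1896
d((-6, 20), (14, 19)) = 20.025

Closest pair: (0, 4) and (-8, 7) with distance 8.544

The closest pair is (0, 4) and (-8, 7) with Euclidean distance 8.544. For 7 points, brute-force pairwise comparison is shown above. For large n, the divide-and-conquer algorithm (sort by x, recurse on halves, check the dividing strip) achieves O(n log n).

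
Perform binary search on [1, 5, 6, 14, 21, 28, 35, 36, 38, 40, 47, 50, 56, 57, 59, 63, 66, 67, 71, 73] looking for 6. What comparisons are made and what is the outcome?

Binary search for 6 in [1, 5, 6, 14, 21, 28, 35, 36, 38, 40, 47, 50, 56, 57, 59, 63, 66, 67, 71, 73]:

lo=0, hi=19, mid=9, arr[mid]=40 -> 40 > 6, search left half
lo=0, hi=8, mid=4, arr[mid]=21 -> 21 > 6, search left half
lo=0, hi=3, mid=1, arr[mid]=5 -> 5 < 6, search right half
lo=2, hi=3, mid=2, arr[mid]=6 -> Found target at index 2!

Binary search finds 6 at index 2 after 4 comparisons. The search repeatedly halves the search space by comparing with the middle element.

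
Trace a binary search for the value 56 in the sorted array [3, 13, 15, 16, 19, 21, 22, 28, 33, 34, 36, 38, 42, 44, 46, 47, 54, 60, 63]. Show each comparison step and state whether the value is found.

Binary search for 56 in [3, 13, 15, 16, 19, 21, 22, 28, 33, 34, 36, 38, 42, 44, 46, 47, 54, 60, 63]:

lo=0, hi=18, mid=9, arr[mid]=34 -> 34 < 56, search right half
lo=10, hi=18, mid=14, arr[mid]=46 -> 46 < 56, search right half
lo=15, hi=18, mid=16, arr[mid]=54 -> 54 < 56, search right half
lo=17, hi=18, mid=17, arr[mid]=60 -> 60 > 56, search left half
lo=17 > hi=16, target 56 not found

Binary search determines that 56 is not in the array after 4 comparisons. The search space was exhausted without finding the target.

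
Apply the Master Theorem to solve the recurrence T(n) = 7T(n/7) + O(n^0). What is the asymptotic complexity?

Master Theorem for T(n) = 7T(n/7) + O(n^0):

a = 7, b = 7, c = 0
log_b(a) = log_7(7) = 1.0000

Case 1: c = 0 < log_7(7) = 1.0000
T(n) = O(n^(log_7 7)) = O(n)

For T(n) = 7T(n/7) + O(n^0): log_7(7) = 1.0000. This is Case 1 of the Master Theorem (c < log_b(a), work dominated by leaves), giving O(n).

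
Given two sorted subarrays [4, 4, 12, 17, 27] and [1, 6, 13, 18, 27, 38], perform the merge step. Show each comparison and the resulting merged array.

Merging process:

Compare 4 vs 1: take 1 from right. Merged: [1]
Compare 4 vs 6: take 4 from left. Merged: [1, 4]
Compare 4 vs 6: take 4 from left. Merged: [1, 4, 4]
Compare 12 vs 6: take 6 from right. Merged: [1, 4, 4, 6]
Compare 12 vs 13: take 12 from left. Merged: [1, 4, 4, 6, 12]
Compare 17 vs 13: take 13 from right. Merged: [1, 4, 4, 6, 12, 13]
Compare 17 vs 18: take 17 from left. Merged: [1, 4, 4, 6, 12, 13, 17]
Compare 27 vs 18: take 18 from right. Merged: [1, 4, 4, 6, 12, 13, 17, 18]
Compare 27 vs 27: take 27 from left. Merged: [1, 4, 4, 6, 12, 13, 17, 18, 27]
Append remaining from right: [27, 38]. Merged: [1, 4, 4, 6, 12, 13, 17, 18, 27, 27, 38]

Final merged array: [1, 4, 4, 6, 12, 13, 17, 18, 27, 27, 38]
Total comparisons: 9

The merged array is [1, 4, 4, 6, 12, 13, 17, 18, 27, 27, 38], requiring 9 comparisons. The merge step runs in O(n) time where n is the total number of elements.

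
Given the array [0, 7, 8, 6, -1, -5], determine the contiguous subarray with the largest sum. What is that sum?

Using Kadane's algorithm on [0, 7, 8, 6, -1, -5]:

Scanning through the array:
Position 1 (value 7): max_ending_here = 7, max_so_far = 7
Position 2 (value 8): max_ending_here = 15, max_so_far = 15
Position 3 (value 6): max_ending_here = 21, max_so_far = 21
Position 4 (value -1): max_ending_here = 20, max_so_far = 21
Position 5 (value -5): max_ending_here = 15, max_so_far = 21

Maximum subarray: [0, 7, 8, 6]
Maximum sum: 21

The maximum subarray is [0, 7, 8, 6] with sum 21. This subarray runs from index 0 to index 3.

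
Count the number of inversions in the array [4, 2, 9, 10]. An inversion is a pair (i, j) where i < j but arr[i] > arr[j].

Finding inversions in [4, 2, 9, 10]:

(0, 1): arr[0]=4 > arr[1]=2

Total inversions: 1

The array has 1 inversion(s): (0,1). Each pair (i,j) satisfies i < j and arr[i] > arr[j].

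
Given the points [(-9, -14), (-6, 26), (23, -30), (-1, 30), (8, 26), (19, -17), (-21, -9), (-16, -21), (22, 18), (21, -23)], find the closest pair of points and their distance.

Computing all pairwise distances among 10 points:

d((-9, -14), (-6, 26)) = 40.1123
d((-9, -14), (23, -30)) = 35.7771
d((-9, -14), (-1, 30)) = 44.7214
d((-9, -14), (8, 26)) = 43.4626
d((-9, -14), (19, -17)) = 28.1603
d((-9, -14), (-21, -9)) = 13.0
d((-9, -14), (-16, -21)) = 9.8995
d((-9, -14), (22, 18)) = 44.5533
d((-9, -14), (21, -23)) = 31.3209
d((-6, 26), (23, -30)) = 63.0635
d((-6, 26), (-1, 30)) = 6.4031
d((-6, 26), (8, 26)) = 14.0
d((-6, 26), (19, -17)) = 49.7393
d((-6, 26), (-21, -9)) = 38.0789
d((-6, 26), (-16, -21)) = 48.0521
d((-6, 26), (22, 18)) = 29.1204
d((-6, 26), (21, -23)) = 55.9464
d((23, -30), (-1, 30)) = 64.622
d((23, -30), (8, 26)) = 57.9741
d((23, -30), (19, -17)) = 13.6015
d((23, -30), (-21, -9)) = 48.7545
d((23, -30), (-16, -21)) = 40.025
d((23, -30), (22, 18)) = 48.0104
d((23, -30), (21, -23)) = 7.2801
d((-1, 30), (8, 26)) = 9.8489
d((-1, 30), (19, -17)) = 51.0784
d((-1, 30), (-21, -9)) = 43.8292
d((-1, 30), (-16, -21)) = 53.1601
d((-1, 30), (22, 18)) = 25.9422
d((-1, 30), (21, -23)) = 57.3847
d((8, 26), (19, -17)) = 44.3847
d((8, 26), (-21, -9)) = 45.4533
d((8, 26), (-16, -21)) = 52.7731
d((8, 26), (22, 18)) = 16.1245
d((8, 26), (21, -23)) = 50.6952
d((19, -17), (-21, -9)) = 40.7922
d((19, -17), (-16, -21)) = 35.2278
d((19, -17), (22, 18)) = 35.1283
d((19, -17), (21, -23)) = 6.3246 <-- minimum
d((-21, -9), (-16, -21)) = 13.0
d((-21, -9), (22, 18)) = 50.774
d((-21, -9), (21, -23)) = 44.2719
d((-16, -21), (22, 18)) = 54.4518
d((-16, -21), (21, -23)) = 37.054
d((22, 18), (21, -23)) = 41.0122

Closest pair: (19, -17) and (21, -23) with distance 6.3246

The closest pair is (19, -17) and (21, -23) with Euclidean distance 6.3246. For 10 points, brute-force pairwise comparison is shown above. For large n, the divide-and-conquer algorithm (sort by x, recurse on halves, check the dividing strip) achieves O(n log n).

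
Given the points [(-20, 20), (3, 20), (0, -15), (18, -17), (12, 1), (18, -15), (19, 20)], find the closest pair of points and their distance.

Computing all pairwise distances among 7 points:

d((-20, 20), (3, 20)) = 23.0
d((-20, 20), (0, -15)) = 40.3113
d((-20, 20), (18, -17)) = 53.0377
d((-20, 20), (12, 1)) = 37.2156
d((-20, 20), (18, -15)) = 51.6624
d((-20, 20), (19, 20)) = 39.0
d((3, 20), (0, -15)) = 35.1283
d((3, 20), (18, -17)) = 39.9249
d((3, 20), (12, 1)) = 21.0238
d((3, 20), (18, -15)) = 38.0789
d((3, 20), (19, 20)) = 16.0
d((0, -15), (18, -17)) = 18.1108
d((0, -15), (12, 1)) = 20.0
d((0, -15), (18, -15)) = 18.0
d((0, -15), (19, 20)) = 39.8246
d((18, -17), (12, 1)) = 18.9737
d((18, -17), (18, -15)) = 2.0 <-- minimum
d((18, -17), (19, 20)) = 37.0135
d((12, 1), (18, -15)) = 17.088
d((12, 1), (19, 20)) = 20.2485
d((18, -15), (19, 20)) = 35.0143

Closest pair: (18, -17) and (18, -15) with distance 2.0

The closest pair is (18, -17) and (18, -15) with Euclidean distance 2.0. For 7 points, brute-force pairwise comparison is shown above. For large n, the divide-and-conquer algorithm (sort by x, recurse on halves, check the dividing strip) achieves O(n log n).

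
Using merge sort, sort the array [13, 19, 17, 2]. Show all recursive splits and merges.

Merge sort trace:

Split: [13, 19, 17, 2] -> [13, 19] and [17, 2]
  Split: [13, 19] -> [13] and [19]
  Merge: [13] + [19] -> [13, 19]
  Split: [17, 2] -> [17] and [2]
  Merge: [17] + [2] -> [2, 17]
Merge: [13, 19] + [2, 17] -> [2, 13, 17, 19]

Final sorted array: [2, 13, 17, 19]

The merge sort proceeds by recursively splitting the array and merging sorted halves.
After all merges, the sorted array is [2, 13, 17, 19].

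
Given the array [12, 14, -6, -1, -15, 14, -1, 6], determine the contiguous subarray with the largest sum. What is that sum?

Using Kadane's algorithm on [12, 14, -6, -1, -15, 14, -1, 6]:

Scanning through the array:
Position 1 (value 14): max_ending_here = 26, max_so_far = 26
Position 2 (value -6): max_ending_here = 20, max_so_far = 26
Position 3 (value -1): max_ending_here = 19, max_so_far = 26
Position 4 (value -15): max_ending_here = 4, max_so_far = 26
Position 5 (value 14): max_ending_here = 18, max_so_far = 26
Position 6 (value -1): max_ending_here = 17, max_so_far = 26
Position 7 (value 6): max_ending_here = 23, max_so_far = 26

Maximum subarray: [12, 14]
Maximum sum: 26

The maximum subarray is [12, 14] with sum 26. This subarray runs from index 0 to index 1.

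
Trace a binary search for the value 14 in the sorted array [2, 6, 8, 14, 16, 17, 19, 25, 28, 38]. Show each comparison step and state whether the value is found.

Binary search for 14 in [2, 6, 8, 14, 16, 17, 19, 25, 28, 38]:

lo=0, hi=9, mid=4, arr[mid]=16 -> 16 > 14, search left half
lo=0, hi=3, mid=1, arr[mid]=6 -> 6 < 14, search right half
lo=2, hi=3, mid=2, arr[mid]=8 -> 8 < 14, search right half
lo=3, hi=3, mid=3, arr[mid]=14 -> Found target at index 3!

Binary search finds 14 at index 3 after 4 comparisons. The search repeatedly halves the search space by comparing with the middle element.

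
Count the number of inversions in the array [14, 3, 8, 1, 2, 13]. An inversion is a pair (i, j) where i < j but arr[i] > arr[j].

Finding inversions in [14, 3, 8, 1, 2, 13]:

(0, 1): arr[0]=14 > arr[1]=3
(0, 2): arr[0]=14 > arr[2]=8
(0, 3): arr[0]=14 > arr[3]=1
(0, 4): arr[0]=14 > arr[4]=2
(0, 5): arr[0]=14 > arr[5]=13
(1, 3): arr[1]=3 > arr[3]=1
(1, 4): arr[1]=3 > arr[4]=2
(2, 3): arr[2]=8 > arr[3]=1
(2, 4): arr[2]=8 > arr[4]=2

Total inversions: 9

The array has 9 inversion(s): (0,1), (0,2), (0,3), (0,4), (0,5), (1,3), (1,4), (2,3), (2,4). Each pair (i,j) satisfies i < j and arr[i] > arr[j].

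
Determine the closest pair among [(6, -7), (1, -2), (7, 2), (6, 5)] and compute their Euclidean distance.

Computing all pairwise distances among 4 points:

d((6, -7), (1, -2)) = 7.0711
d((6, -7), (7, 2)) = 9.0554
d((6, -7), (6, 5)) = 12.0
d((1, -2), (7, 2)) = 7.2111
d((1, -2), (6, 5)) = 8.6023
d((7, 2), (6, 5)) = 3.1623 <-- minimum

Closest pair: (7, 2) and (6, 5) with distance 3.1623

The closest pair is (7, 2) and (6, 5) with Euclidean distance 3.1623. For 4 points, brute-force pairwise comparison is shown above. For large n, the divide-and-conquer algorithm (sort by x, recurse on halves, check the dividing strip) achieves O(n log n).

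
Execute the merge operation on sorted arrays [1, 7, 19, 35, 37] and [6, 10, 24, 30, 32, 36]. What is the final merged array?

Merging process:

Compare 1 vs 6: take 1 from left. Merged: [1]
Compare 7 vs 6: take 6 from right. Merged: [1, 6]
Compare 7 vs 10: take 7 from left. Merged: [1, 6, 7]
Compare 19 vs 10: take 10 from right. Merged: [1, 6, 7, 10]
Compare 19 vs 24: take 19 from left. Merged: [1, 6, 7, 10, 19]
Compare 35 vs 24: take 24 from right. Merged: [1, 6, 7, 10, 19, 24]
Compare 35 vs 30: take 30 from right. Merged: [1, 6, 7, 10, 19, 24, 30]
Compare 35 vs 32: take 32 from right. Merged: [1, 6, 7, 10, 19, 24, 30, 32]
Compare 35 vs 36: take 35 from left. Merged: [1, 6, 7, 10, 19, 24, 30, 32, 35]
Compare 37 vs 36: take 36 from right. Merged: [1, 6, 7, 10, 19, 24, 30, 32, 35, 36]
Append remaining from left: [37]. Merged: [1, 6, 7, 10, 19, 24, 30, 32, 35, 36, 37]

Final merged array: [1, 6, 7, 10, 19, 24, 30, 32, 35, 36, 37]
Total comparisons: 10

The merged array is [1, 6, 7, 10, 19, 24, 30, 32, 35, 36, 37], requiring 10 comparisons. The merge step runs in O(n) time where n is the total number of elements.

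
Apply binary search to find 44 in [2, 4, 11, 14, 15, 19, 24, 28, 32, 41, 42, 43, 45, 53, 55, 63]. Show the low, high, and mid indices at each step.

Binary search for 44 in [2, 4, 11, 14, 15, 19, 24, 28, 32, 41, 42, 43, 45, 53, 55, 63]:

lo=0, hi=15, mid=7, arr[mid]=28 -> 28 < 44, search right half
lo=8, hi=15, mid=11, arr[mid]=43 -> 43 < 44, search right half
lo=12, hi=15, mid=13, arr[mid]=53 -> 53 > 44, search left half
lo=12, hi=12, mid=12, arr[mid]=45 -> 45 > 44, search left half
lo=12 > hi=11, target 44 not found

Binary search determines that 44 is not in the array after 4 comparisons. The search space was exhausted without finding the target.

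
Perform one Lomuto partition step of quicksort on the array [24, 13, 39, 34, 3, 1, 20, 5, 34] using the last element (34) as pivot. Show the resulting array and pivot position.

Lomuto partition with pivot = 34:

Initial array: [24, 13, 39, 34, 3, 1, 20, 5, 34]

arr[0]=24 <= 34: swap with position 0, array becomes [24, 13, 39, 34, 3, 1, 20, 5, 34]
arr[1]=13 <= 34: swap with position 1, array becomes [24, 13, 39, 34, 3, 1, 20, 5, 34]
arr[2]=39 > 34: no swap
arr[3]=34 <= 34: swap with position 2, array becomes [24, 13, 34, 39, 3, 1, 20, 5, 34]
arr[4]=3 <= 34: swap with position 3, array becomes [24, 13, 34, 3, 39, 1, 20, 5, 34]
arr[5]=1 <= 34: swap with position 4, array becomes [24, 13, 34, 3, 1, 39, 20, 5, 34]
arr[6]=20 <= 34: swap with position 5, array becomes [24, 13, 34, 3, 1, 20, 39, 5, 34]
arr[7]=5 <= 34: swap with position 6, array becomes [24, 13, 34, 3, 1, 20, 5, 39, 34]

Place pivot at position 7: [24, 13, 34, 3, 1, 20, 5, 34, 39]
Pivot position: 7

After partitioning with pivot 34, the array becomes [24, 13, 34, 3, 1, 20, 5, 34, 39]. The pivot is placed at index 7. All elements to the left of the pivot are <= 34, and all elements to the right are > 34.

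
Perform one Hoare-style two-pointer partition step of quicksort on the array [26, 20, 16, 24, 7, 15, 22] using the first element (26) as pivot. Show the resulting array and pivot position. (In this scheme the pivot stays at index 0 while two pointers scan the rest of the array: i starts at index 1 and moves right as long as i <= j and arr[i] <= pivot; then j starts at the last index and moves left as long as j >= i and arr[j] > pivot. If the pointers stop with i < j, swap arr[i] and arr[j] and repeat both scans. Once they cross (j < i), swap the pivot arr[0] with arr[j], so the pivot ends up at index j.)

Hoare-style two-pointer partition with pivot = 26:

Initial array: [26, 20, 16, 24, 7, 15, 22]

Pointers start at i = 1, j = 6.
i ends at 7, j ends at 6: the pointers have crossed (j < i), so scanning stops.

Swap pivot arr[0] with arr[6] to place pivot at position 6: [22, 20, 16, 24, 7, 15, 26]
Pivot position: 6

After partitioning with pivot 26, the array becomes [22, 20, 16, 24, 7, 15, 26]. The pivot is placed at index 6. All elements to the left of the pivot are <= 26, and all elements to the right are > 26.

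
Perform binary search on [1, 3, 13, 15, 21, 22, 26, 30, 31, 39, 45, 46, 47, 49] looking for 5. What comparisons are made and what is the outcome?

Binary search for 5 in [1, 3, 13, 15, 21, 22, 26, 30, 31, 39, 45, 46, 47, 49]:

lo=0, hi=13, mid=6, arr[mid]=26 -> 26 > 5, search left half
lo=0, hi=5, mid=2, arr[mid]=13 -> 13 > 5, search left half
lo=0, hi=1, mid=0, arr[mid]=1 -> 1 < 5, search right half
lo=1, hi=1, mid=1, arr[mid]=3 -> 3 < 5, search right half
lo=2 > hi=1, target 5 not found

Binary search determines that 5 is not in the array after 4 comparisons. The search space was exhausted without finding the target.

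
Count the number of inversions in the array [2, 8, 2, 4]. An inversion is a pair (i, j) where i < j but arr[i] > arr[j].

Finding inversions in [2, 8, 2, 4]:

(1, 2): arr[1]=8 > arr[2]=2
(1, 3): arr[1]=8 > arr[3]=4

Total inversions: 2

The array has 2 inversion(s): (1,2), (1,3). Each pair (i,j) satisfies i < j and arr[i] > arr[j].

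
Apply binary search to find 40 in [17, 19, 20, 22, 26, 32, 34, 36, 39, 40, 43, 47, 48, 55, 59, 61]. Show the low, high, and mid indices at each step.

Binary search for 40 in [17, 19, 20, 22, 26, 32, 34, 36, 39, 40, 43, 47, 48, 55, 59, 61]:

lo=0, hi=15, mid=7, arr[mid]=36 -> 36 < 40, search right half
lo=8, hi=15, mid=11, arr[mid]=47 -> 47 > 40, search left half
lo=8, hi=10, mid=9, arr[mid]=40 -> Found target at index 9!

Binary search finds 40 at index 9 after 3 comparisons. The search repeatedly halves the search space by comparing with the middle element.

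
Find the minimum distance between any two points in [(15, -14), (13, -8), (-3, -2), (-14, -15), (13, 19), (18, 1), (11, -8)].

Computing all pairwise distances among 7 points:

d((15, -14), (13, -8)) = 6.3246
d((15, -14), (-3, -2)) = 21.6333
d((15, -14), (-14, -15)) = 29.0172
d((15, -14), (13, 19)) = 33.0606
d((15, -14), (18, 1)) = 15.2971
d((15, -14), (11, -8)) = 7.2111
d((13, -8), (-3, -2)) = 17.088
d((13, -8), (-14, -15)) = 27.8927
d((13, -8), (13, 19)) = 27.0
d((13, -8), (18, 1)) = 10.2956
d((13, -8), (11, -8)) = 2.0 <-- minimum
d((-3, -2), (-14, -15)) = 17.0294
d((-3, -2), (13, 19)) = 26.4008
d((-3, -2), (18, 1)) = 21.2132
d((-3, -2), (11, -8)) = 15.2315
d((-14, -15), (13, 19)) = 43.4166
d((-14, -15), (18, 1)) = 35.7771
d((-14, -15), (11, -8)) = 25.9615
d((13, 19), (18, 1)) = 18.6815
d((13, 19), (11, -8)) = 27.074
d((18, 1), (11, -8)) = 11.4018

Closest pair: (13, -8) and (11, -8) with distance 2.0

The closest pair is (13, -8) and (11, -8) with Euclidean distance 2.0. For 7 points, brute-force pairwise comparison is shown above. For large n, the divide-and-conquer algorithm (sort by x, recurse on halves, check the dividing strip) achieves O(n log n).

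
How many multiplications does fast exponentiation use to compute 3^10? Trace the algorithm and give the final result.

Computing 3^10 by squaring (build up from 3^1; each line after the first costs one multiplication):

3^1 = 3
3^2 = (3^1)^2 = 3^2 = 9
3^4 = (3^2)^2 = 9^2 = 81
3^5 = 3 * 3^4 = 3 * 81 = 243
3^10 = (3^5)^2 = 243^2 = 59049

Result: 59049
Multiplications needed: 4 (4 lines after 3^1)

3^10 = 59049. Using exponentiation by squaring, this requires 4 multiplications. The key idea: if the exponent is even, square the half-power; if odd, multiply by the base once.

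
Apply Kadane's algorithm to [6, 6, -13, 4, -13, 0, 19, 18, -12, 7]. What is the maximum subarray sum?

Using Kadane's algorithm on [6, 6, -13, 4, -13, 0, 19, 18, -12, 7]:

Scanning through the array:
Position 1 (value 6): max_ending_here = 12, max_so_far = 12
Position 2 (value -13): max_ending_here = -1, max_so_far = 12
Position 3 (value 4): max_ending_here = 4, max_so_far = 12
Position 4 (value -13): max_ending_here = -9, max_so_far = 12
Position 5 (value 0): max_ending_here = 0, max_so_far = 12
Position 6 (value 19): max_ending_here = 19, max_so_far = 19
Position 7 (value 18): max_ending_here = 37, max_so_far = 37
Position 8 (value -12): max_ending_here = 25, max_so_far = 37
Position 9 (value 7): max_ending_here = 32, max_so_far = 37

Maximum subarray: [0, 19, 18]
Maximum sum: 37

The maximum subarray is [0, 19, 18] with sum 37. This subarray runs from index 5 to index 7.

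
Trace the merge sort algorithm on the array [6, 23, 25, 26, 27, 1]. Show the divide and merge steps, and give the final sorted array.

Merge sort trace:

Split: [6, 23, 25, 26, 27, 1] -> [6, 23, 25] and [26, 27, 1]
  Split: [6, 23, 25] -> [6] and [23, 25]
    Split: [23, 25] -> [23] and [25]
    Merge: [23] + [25] -> [23, 25]
  Merge: [6] + [23, 25] -> [6, 23, 25]
  Split: [26, 27, 1] -> [26] and [27, 1]
    Split: [27, 1] -> [27] and [1]
    Merge: [27] + [1] -> [1, 27]
  Merge: [26] + [1, 27] -> [1, 26, 27]
Merge: [6, 23, 25] + [1, 26, 27] -> [1, 6, 23, 25, 26, 27]

Final sorted array: [1, 6, 23, 25, 26, 27]

The merge sort proceeds by recursively splitting the array and merging sorted halves.
After all merges, the sorted array is [1, 6, 23, 25, 26, 27].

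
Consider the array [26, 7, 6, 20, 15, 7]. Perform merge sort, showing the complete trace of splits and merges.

Merge sort trace:

Split: [26, 7, 6, 20, 15, 7] -> [26, 7, 6] and [20, 15, 7]
  Split: [26, 7, 6] -> [26] and [7, 6]
    Split: [7, 6] -> [7] and [6]
    Merge: [7] + [6] -> [6, 7]
  Merge: [26] + [6, 7] -> [6, 7, 26]
  Split: [20, 15, 7] -> [20] and [15, 7]
    Split: [15, 7] -> [15] and [7]
    Merge: [15] + [7] -> [7, 15]
  Merge: [20] + [7, 15] -> [7, 15, 20]
Merge: [6, 7, 26] + [7, 15, 20] -> [6, 7, 7, 15, 20, 26]

Final sorted array: [6, 7, 7, 15, 20, 26]

The merge sort proceeds by recursively splitting the array and merging sorted halves.
After all merges, the sorted array is [6, 7, 7, 15, 20, 26].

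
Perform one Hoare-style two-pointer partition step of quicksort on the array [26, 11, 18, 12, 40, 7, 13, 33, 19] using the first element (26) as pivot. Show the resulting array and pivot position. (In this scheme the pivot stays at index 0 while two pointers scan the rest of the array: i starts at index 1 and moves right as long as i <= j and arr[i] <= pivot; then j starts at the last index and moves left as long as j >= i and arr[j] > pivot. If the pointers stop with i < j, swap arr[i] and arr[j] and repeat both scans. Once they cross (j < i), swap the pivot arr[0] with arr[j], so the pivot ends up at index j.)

Hoare-style two-pointer partition with pivot = 26:

Initial array: [26, 11, 18, 12, 40, 7, 13, 33, 19]

Pointers start at i = 1, j = 8.
i stops at index 4 (arr[4]=40 > 26), j stops at index 8 (arr[8]=19 <= 26): swap arr[4] and arr[8], array becomes [26, 11, 18, 12, 19, 7, 13, 33, 40]
i ends at 7, j ends at 6: the pointers have crossed (j < i), so scanning stops.

Swap pivot arr[0] with arr[6] to place pivot at position 6: [13, 11, 18, 12, 19, 7, 26, 33, 40]
Pivot position: 6

After partitioning with pivot 26, the array becomes [13, 11, 18, 12, 19, 7, 26, 33, 40]. The pivot is placed at index 6. All elements to the left of the pivot are <= 26, and all elements to the right are > 26.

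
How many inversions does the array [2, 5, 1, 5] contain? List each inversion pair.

Finding inversions in [2, 5, 1, 5]:

(0, 2): arr[0]=2 > arr[2]=1
(1, 2): arr[1]=5 > arr[2]=1

Total inversions: 2

The array has 2 inversion(s): (0,2), (1,2). Each pair (i,j) satisfies i < j and arr[i] > arr[j].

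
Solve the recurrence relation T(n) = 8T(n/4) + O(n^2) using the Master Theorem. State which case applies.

Master Theorem for T(n) = 8T(n/4) + O(n^2):

a = 8, b = 4, c = 2
log_b(a) = log_4(8) = 1.5000

Case 3: c = 2 > log_4(8) = 1.5000
T(n) = O(n^2) = O(n^2)

For T(n) = 8T(n/4) + O(n^2): log_4(8) = 1.5000. This is Case 3 of the Master Theorem (c > log_b(a), work dominated by root), giving O(n^2).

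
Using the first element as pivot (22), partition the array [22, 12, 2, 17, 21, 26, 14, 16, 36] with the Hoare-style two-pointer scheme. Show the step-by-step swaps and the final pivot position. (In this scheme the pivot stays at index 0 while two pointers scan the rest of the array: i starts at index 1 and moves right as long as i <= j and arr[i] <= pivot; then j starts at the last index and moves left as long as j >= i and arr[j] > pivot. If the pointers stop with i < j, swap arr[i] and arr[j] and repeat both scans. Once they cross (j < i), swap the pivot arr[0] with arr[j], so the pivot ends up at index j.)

Hoare-style two-pointer partition with pivot = 22:

Initial array: [22, 12, 2, 17, 21, 26, 14, 16, 36]

Pointers start at i = 1, j = 8.
i stops at index 5 (arr[5]=26 > 22), j stops at index 7 (arr[7]=16 <= 22): swap arr[5] and arr[7], array becomes [22, 12, 2, 17, 21, 16, 14, 26, 36]
i ends at 7, j ends at 6: the pointers have crossed (j < i), so scanning stops.

Swap pivot arr[0] with arr[6] to place pivot at position 6: [14, 12, 2, 17, 21, 16, 22, 26, 36]
Pivot position: 6

After partitioning with pivot 22, the array becomes [14, 12, 2, 17, 21, 16, 22, 26, 36]. The pivot is placed at index 6. All elements to the left of the pivot are <= 22, and all elements to the right are > 22.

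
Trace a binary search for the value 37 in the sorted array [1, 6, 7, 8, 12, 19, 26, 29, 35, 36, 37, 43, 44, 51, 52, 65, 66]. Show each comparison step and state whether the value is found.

Binary search for 37 in [1, 6, 7, 8, 12, 19, 26, 29, 35, 36, 37, 43, 44, 51, 52, 65, 66]:

lo=0, hi=16, mid=8, arr[mid]=35 -> 35 < 37, search right half
lo=9, hi=16, mid=12, arr[mid]=44 -> 44 > 37, search left half
lo=9, hi=11, mid=10, arr[mid]=37 -> Found target at index 10!

Binary search finds 37 at index 10 after 3 comparisons. The search repeatedly halves the search space by comparing with the middle element.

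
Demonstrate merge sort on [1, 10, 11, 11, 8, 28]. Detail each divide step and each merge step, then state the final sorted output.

Merge sort trace:

Split: [1, 10, 11, 11, 8, 28] -> [1, 10, 11] and [11, 8, 28]
  Split: [1, 10, 11] -> [1] and [10, 11]
    Split: [10, 11] -> [10] and [11]
    Merge: [10] + [11] -> [10, 11]
  Merge: [1] + [10, 11] -> [1, 10, 11]
  Split: [11, 8, 28] -> [11] and [8, 28]
    Split: [8, 28] -> [8] and [28]
    Merge: [8] + [28] -> [8, 28]
  Merge: [11] + [8, 28] -> [8, 11, 28]
Merge: [1, 10, 11] + [8, 11, 28] -> [1, 8, 10, 11, 11, 28]

Final sorted array: [1, 8, 10, 11, 11, 28]

The merge sort proceeds by recursively splitting the array and merging sorted halves.
After all merges, the sorted array is [1, 8, 10, 11, 11, 28].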